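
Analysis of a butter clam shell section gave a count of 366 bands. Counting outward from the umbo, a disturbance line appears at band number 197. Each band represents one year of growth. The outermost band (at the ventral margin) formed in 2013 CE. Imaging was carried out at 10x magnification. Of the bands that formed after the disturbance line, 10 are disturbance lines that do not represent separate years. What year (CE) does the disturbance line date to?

Between band 197 and the ventral margin there are 366 − 197 = 169 bands.
169 − 10 false = 159 true bands after the disturbance line.
Counting back 159 years from 2013 CE places the disturbance line in 2013 − 159 = 1854 CE.

1854 CE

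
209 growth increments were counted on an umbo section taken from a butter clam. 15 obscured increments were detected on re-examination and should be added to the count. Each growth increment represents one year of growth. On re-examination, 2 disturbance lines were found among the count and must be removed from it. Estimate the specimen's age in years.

After corrections the count is 209 − 2 + 15 = 222 growth increments.
At one growth increment per year, that is 222 years.

222 yr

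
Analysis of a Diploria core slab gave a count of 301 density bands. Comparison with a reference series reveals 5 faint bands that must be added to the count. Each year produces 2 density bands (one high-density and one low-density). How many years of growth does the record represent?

153 yr

True density band count = 301 + 5 = 306.
Dividing by 2 density bands per year: 306 / 2 = 153 years.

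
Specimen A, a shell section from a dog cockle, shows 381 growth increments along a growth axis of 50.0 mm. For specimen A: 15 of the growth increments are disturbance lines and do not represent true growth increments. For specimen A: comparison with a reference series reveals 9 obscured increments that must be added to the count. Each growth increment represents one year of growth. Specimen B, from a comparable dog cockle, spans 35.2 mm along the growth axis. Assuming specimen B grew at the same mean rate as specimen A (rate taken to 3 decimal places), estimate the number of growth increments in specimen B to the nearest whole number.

Specimen A: correcting the raw count gives 381 − 15 + 9 = 375 true growth increments.
A: Mean rate = 50.0 mm / 375 years ≈ 0.133 mm/yr.
For B, 35.2 / 0.133 = 264.66 years ≈ 265 growth increments.

265 growth increments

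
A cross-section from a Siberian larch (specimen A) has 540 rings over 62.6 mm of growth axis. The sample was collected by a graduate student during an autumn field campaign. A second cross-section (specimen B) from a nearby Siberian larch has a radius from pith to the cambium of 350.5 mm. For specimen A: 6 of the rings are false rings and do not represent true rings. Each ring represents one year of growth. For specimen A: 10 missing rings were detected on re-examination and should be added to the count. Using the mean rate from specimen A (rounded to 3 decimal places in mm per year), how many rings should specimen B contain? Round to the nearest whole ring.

3048 rings

Specimen A: after corrections the count is 540 − 6 + 10 = 544 rings.
A: Mean rate = 62.6 mm / 544 years ≈ 0.115 mm per year.
For B, 350.5 / 0.115 = 3047.83 years ≈ 3048 rings.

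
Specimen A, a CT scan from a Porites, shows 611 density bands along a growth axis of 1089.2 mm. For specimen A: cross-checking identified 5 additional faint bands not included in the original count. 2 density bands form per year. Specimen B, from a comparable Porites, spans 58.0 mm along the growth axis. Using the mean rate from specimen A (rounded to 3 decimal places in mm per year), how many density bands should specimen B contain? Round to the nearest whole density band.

33 density bands

Specimen A: adjusted count: 611 + 5 = 616 density bands.
Specimen A: dividing by 2 density bands per year: 616 / 2 = 308 years.
A: Mean rate = 1089.2 mm / 308 years ≈ 3.536 mm per year.
For B, 58.0 / 3.536 = 16.40 years; at 2 density bands per year that is 16.40 × 2 ≈ 33 density bands.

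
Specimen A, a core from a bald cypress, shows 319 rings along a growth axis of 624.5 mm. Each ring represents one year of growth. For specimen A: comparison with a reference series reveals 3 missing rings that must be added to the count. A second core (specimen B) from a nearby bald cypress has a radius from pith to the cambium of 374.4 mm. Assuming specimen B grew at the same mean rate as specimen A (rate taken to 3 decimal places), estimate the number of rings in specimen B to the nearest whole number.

193 rings

Specimen A: after corrections the count is 319 + 3 = 322 rings.
A: 624.5 mm over 322 years gives 624.5 / 322 ≈ 1.939 mm per year.
B spans 374.4 / 1.939 = 193.09 years ≈ 193 rings.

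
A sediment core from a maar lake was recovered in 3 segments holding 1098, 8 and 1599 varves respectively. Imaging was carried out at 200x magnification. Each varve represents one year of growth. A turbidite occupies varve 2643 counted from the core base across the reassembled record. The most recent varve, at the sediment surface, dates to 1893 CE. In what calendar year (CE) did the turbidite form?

1831 CE

Total varves = 1098 + 8 + 1599 = 2705.
Between varve 2643 and the sediment surface there are 2705 − 2643 = 62 varves.
The varve at the sediment surface is 1893 CE, so the turbidite dates to 1893 − 62 = 1831 CE.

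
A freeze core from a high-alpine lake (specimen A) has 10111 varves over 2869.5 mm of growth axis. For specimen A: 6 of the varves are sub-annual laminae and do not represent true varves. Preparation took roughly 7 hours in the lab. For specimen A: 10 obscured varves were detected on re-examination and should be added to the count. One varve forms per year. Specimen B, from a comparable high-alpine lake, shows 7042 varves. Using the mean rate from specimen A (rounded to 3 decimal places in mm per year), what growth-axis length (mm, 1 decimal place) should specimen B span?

1999.9 mm

Specimen A: adjusted count: 10111 − 6 + 10 = 10115 varves.
A: Mean rate = 2869.5 mm / 10115 years ≈ 0.284 mm per year.
For B, 0.284 mm/year × 7042 years = 1999.9 mm.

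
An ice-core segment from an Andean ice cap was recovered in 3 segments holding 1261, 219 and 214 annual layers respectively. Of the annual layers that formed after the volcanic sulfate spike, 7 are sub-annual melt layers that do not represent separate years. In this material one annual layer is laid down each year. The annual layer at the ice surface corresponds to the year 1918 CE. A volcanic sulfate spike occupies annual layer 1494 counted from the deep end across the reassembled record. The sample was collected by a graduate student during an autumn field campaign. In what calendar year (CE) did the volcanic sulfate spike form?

1725 CE

Total annual layers = 1261 + 219 + 214 = 1694.
1694 − 1494 = 200 annual layers lie beyond the volcanic sulfate spike toward the ice surface.
Excluding 7 false annual layers: 200 − 7 = 193.
1918 − 193 = 1725 CE.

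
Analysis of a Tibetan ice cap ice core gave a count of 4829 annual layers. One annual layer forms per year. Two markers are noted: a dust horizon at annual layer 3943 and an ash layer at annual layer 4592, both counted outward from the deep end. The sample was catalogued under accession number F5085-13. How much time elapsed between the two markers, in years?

4592 − 3943 = 649 annual layers lie between the two events.
One annual layer per year makes the interval 649 years.

649 years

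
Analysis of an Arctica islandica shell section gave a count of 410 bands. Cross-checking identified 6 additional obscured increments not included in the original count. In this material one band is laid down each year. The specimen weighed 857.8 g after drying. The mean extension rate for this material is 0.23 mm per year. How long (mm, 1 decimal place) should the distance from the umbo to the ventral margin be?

95.7 mm

Correcting the raw count gives 410 + 6 = 416 true bands.
Predicted length = 0.23 mm/year × 416 years = 95.7 mm.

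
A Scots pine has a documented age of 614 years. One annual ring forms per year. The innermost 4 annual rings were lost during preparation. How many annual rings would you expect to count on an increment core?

610 annual rings

One annual ring per year gives 614 annual rings over 614 years.
Subtracting the 4 annual rings not captured gives 614 − 4 = 610 annual rings in the record.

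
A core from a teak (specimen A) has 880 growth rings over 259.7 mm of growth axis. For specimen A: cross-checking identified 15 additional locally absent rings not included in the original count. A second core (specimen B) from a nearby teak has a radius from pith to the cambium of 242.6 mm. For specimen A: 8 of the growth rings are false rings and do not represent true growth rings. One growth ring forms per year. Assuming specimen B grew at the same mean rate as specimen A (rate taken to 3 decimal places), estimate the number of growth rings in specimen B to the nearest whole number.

828 growth rings

Specimen A: after corrections the count is 880 − 8 + 15 = 887 growth rings.
A: Extension rate ≈ 259.7 / 887 = 0.293 mm/yr.
B spans 242.6 / 0.293 = 827.99 years ≈ 828 growth rings.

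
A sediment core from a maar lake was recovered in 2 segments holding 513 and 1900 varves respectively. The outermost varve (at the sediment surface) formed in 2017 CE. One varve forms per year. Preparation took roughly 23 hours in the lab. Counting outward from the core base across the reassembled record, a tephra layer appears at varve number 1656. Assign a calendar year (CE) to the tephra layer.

1260 CE

Total varves = 513 + 1900 = 2413.
Between varve 1656 and the sediment surface there are 2413 − 1656 = 757 varves.
Counting back 757 years from 2017 CE places the tephra layer in 2017 − 757 = 1260 CE.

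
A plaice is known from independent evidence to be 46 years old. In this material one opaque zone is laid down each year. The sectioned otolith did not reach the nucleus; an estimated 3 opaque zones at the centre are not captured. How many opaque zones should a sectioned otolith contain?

One opaque zone per year gives 46 opaque zones over 46 years.
Less the 3 uncaptured opaque zones: 46 − 3 = 43.

43 opaque zones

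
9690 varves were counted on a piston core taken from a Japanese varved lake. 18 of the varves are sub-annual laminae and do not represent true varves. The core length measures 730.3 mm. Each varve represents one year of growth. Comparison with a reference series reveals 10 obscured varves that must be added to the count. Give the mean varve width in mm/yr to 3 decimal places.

0.075 mm/yr

Adjusted count: 9690 − 18 + 10 = 9682 varves.
Extension rate ≈ 730.3 / 9682 = 0.075 mm/yr.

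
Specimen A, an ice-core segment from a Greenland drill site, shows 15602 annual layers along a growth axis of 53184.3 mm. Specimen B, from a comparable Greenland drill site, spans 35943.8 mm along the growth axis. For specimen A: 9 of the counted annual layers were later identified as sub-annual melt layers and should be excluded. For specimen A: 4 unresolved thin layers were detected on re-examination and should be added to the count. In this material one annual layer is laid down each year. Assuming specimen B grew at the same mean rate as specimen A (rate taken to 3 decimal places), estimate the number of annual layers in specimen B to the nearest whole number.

Specimen A: after corrections the count is 15602 − 9 + 4 = 15597 annual layers.
A: Mean rate = 53184.3 mm / 15597 years ≈ 3.410 mm/year.
B spans 35943.8 / 3.410 = 10540.70 years ≈ 10541 annual layers.

10541 annual layers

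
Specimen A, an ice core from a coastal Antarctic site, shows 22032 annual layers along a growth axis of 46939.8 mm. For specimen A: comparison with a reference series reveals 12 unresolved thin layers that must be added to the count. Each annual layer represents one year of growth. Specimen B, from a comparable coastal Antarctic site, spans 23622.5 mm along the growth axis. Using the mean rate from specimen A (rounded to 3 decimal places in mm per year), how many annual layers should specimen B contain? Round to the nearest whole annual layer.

Specimen A: adjusted count: 22032 + 12 = 22044 annual layers.
A: 46939.8 mm over 22044 years gives 46939.8 / 22044 ≈ 2.129 mm per year.
B spans 23622.5 / 2.129 = 11095.58 years ≈ 11096 annual layers.

11096 annual layers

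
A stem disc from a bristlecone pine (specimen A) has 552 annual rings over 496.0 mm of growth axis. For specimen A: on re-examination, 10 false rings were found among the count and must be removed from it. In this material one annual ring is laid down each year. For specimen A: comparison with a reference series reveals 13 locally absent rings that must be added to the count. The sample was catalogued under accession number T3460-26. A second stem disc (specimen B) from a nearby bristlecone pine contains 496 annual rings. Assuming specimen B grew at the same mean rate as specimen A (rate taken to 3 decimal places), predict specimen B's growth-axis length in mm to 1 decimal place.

443.4 mm

Specimen A: after corrections the count is 552 − 10 + 13 = 555 annual rings.
A: Mean rate = 496.0 mm / 555 years ≈ 0.894 mm/year.
For B, 0.894 mm/year × 496 years = 443.4 mm.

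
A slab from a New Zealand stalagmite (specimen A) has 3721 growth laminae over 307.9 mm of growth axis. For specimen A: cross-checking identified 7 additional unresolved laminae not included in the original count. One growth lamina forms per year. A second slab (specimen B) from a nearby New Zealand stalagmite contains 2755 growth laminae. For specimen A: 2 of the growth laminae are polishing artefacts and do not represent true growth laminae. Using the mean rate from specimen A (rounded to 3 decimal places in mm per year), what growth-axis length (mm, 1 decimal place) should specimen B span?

Specimen A: correcting the raw count gives 3721 − 2 + 7 = 3726 true growth laminae.
A: 307.9 mm over 3726 years gives 307.9 / 3726 ≈ 0.083 mm/year.
B's length ≈ 0.083 × 2755 = 228.7 mm.

228.7 mm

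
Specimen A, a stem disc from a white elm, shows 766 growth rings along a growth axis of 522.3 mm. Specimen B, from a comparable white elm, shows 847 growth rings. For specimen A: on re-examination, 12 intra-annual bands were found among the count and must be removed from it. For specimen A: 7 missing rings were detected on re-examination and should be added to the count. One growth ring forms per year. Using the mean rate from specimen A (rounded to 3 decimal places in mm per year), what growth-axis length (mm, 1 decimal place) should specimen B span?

581.0 mm

Specimen A: after corrections the count is 766 − 12 + 7 = 761 growth rings.
A: 522.3 mm over 761 years gives 522.3 / 761 ≈ 0.686 mm per year.
Length of B = 0.686 × 847 = 581.0 mm.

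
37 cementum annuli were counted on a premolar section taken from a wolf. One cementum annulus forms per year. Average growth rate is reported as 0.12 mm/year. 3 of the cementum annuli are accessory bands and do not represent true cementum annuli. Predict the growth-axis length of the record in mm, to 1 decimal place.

4.1 mm

Correcting the raw count gives 37 − 3 = 34 true cementum annuli.
Length ≈ 0.12 × 34 = 4.1 mm.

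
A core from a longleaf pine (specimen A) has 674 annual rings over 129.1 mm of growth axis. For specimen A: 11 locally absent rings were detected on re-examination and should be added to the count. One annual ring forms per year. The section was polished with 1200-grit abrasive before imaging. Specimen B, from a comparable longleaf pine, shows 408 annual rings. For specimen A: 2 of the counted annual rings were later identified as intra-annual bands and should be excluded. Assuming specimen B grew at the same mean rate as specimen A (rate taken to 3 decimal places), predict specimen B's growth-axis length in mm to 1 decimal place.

77.1 mm

Specimen A: true annual ring count = 674 − 2 + 11 = 683.
A: Mean rate = 129.1 mm / 683 years ≈ 0.189 mm/yr.
B's length ≈ 0.189 × 408 = 77.1 mm.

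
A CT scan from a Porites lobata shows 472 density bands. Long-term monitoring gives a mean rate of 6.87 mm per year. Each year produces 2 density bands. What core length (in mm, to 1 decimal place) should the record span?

1621.3 mm

With 2 density bands per year, 472 / 2 = 236 years.
236 years at 6.87 mm/year gives 6.87 × 236 = 1621.3 mm.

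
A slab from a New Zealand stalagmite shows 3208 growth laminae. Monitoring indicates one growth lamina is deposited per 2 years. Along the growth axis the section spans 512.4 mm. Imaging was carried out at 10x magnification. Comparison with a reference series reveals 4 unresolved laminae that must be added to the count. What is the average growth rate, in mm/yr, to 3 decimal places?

0.080 mm/yr

True growth lamina count = 3208 + 4 = 3212.
At 2 years per growth lamina, 3212 × 2 = 6424 years.
Extension rate ≈ 512.4 / 6424 = 0.080 mm/yr.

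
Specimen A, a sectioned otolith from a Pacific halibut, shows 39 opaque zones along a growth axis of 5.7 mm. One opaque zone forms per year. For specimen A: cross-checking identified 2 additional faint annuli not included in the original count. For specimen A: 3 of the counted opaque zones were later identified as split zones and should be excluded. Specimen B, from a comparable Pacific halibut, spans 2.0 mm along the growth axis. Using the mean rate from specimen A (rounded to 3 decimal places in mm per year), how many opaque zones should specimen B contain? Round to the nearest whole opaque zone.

Specimen A: correcting the raw count gives 39 − 3 + 2 = 38 true opaque zones.
A: 5.7 mm over 38 years gives 5.7 / 38 ≈ 0.150 mm/yr.
For B, 2.0 / 0.150 = 13.33 years ≈ 13 opaque zones.

13 opaque zones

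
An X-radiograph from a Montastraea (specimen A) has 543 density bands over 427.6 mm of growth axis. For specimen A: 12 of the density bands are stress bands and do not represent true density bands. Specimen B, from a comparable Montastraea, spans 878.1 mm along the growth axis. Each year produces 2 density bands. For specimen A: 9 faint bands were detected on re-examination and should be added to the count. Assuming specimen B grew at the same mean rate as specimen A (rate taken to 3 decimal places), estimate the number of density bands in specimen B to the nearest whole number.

Specimen A: true density band count = 543 − 12 + 9 = 540.
Specimen A: 540 density bands at 2 per year is 540 / 2 = 270 years.
A: Mean rate = 427.6 mm / 270 years ≈ 1.584 mm/yr.
For B, 878.1 / 1.584 = 554.36 years; at 2 density bands per year that is 554.36 × 2 ≈ 1109 density bands.

1109 density bands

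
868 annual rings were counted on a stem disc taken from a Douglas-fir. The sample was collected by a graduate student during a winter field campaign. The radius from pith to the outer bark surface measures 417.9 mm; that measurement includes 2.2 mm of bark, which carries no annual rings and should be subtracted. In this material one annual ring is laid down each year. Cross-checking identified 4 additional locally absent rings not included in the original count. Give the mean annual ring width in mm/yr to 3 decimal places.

0.477 mm/yr

True annual ring count = 868 + 4 = 872.
Removing the 2.2 mm offcut leaves 417.9 − 2.2 = 415.7 mm.
Mean rate = 415.7 mm / 872 years ≈ 0.477 mm/yr.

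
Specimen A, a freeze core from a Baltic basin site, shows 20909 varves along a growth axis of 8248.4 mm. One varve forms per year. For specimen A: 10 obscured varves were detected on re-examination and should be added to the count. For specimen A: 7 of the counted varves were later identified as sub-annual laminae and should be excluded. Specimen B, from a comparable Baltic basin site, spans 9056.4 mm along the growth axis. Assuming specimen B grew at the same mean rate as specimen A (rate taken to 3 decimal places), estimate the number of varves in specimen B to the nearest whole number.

Specimen A: after corrections the count is 20909 − 7 + 10 = 20912 varves.
A: Mean rate = 8248.4 mm / 20912 years ≈ 0.394 mm/year.
B spans 9056.4 / 0.394 = 22985.79 years ≈ 22986 varves.

22986 varves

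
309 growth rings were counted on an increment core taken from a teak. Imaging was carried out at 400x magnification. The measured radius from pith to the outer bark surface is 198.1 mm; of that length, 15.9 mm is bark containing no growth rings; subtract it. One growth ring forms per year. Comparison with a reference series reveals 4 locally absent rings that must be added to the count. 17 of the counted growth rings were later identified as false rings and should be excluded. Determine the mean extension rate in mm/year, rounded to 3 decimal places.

True growth ring count = 309 − 17 + 4 = 296.
The growth record spans 198.1 − 15.9 = 182.2 mm.
Mean rate = 182.2 mm / 296 years ≈ 0.616 mm/year.

0.616 mm/year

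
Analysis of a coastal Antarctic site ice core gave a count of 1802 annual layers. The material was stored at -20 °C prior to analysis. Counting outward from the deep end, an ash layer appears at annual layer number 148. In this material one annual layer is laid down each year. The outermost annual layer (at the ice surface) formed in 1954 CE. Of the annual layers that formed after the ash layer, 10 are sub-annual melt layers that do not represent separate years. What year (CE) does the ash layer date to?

1802 − 148 = 1654 annual layers lie beyond the ash layer toward the ice surface.
1654 − 10 false = 1644 true annual layers after the ash layer.
The annual layer at the ice surface is 1954 CE, so the ash layer dates to 1954 − 1644 = 310 CE.

310 CE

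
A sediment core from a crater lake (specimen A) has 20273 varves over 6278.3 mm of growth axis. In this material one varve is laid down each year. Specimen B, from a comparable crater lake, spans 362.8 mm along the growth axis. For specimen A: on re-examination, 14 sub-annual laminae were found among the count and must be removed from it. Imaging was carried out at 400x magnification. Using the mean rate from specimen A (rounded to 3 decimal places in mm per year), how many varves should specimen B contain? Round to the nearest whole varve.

1170 varves

Specimen A: after corrections the count is 20273 − 14 = 20259 varves.
A: Mean rate = 6278.3 mm / 20259 years ≈ 0.310 mm/year.
B spans 362.8 / 0.310 = 1170.32 years ≈ 1170 varves.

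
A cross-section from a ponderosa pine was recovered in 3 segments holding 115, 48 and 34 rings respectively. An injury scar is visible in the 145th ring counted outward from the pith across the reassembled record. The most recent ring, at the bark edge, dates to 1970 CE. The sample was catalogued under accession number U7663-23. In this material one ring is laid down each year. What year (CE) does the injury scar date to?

1918 CE

Total rings = 115 + 48 + 34 = 197.
Between ring 145 and the bark edge there are 197 − 145 = 52 rings.
1970 − 52 = 1918 CE.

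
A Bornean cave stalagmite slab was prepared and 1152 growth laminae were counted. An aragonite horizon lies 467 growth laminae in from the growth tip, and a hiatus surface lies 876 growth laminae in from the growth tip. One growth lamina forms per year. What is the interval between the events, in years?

876 − 467 = 409 growth laminae lie between the two events.
One growth lamina per year makes the interval 409 years.

409 years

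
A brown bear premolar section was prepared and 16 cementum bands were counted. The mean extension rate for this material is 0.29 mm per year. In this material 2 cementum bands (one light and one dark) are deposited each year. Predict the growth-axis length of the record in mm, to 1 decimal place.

2.3 mm

16 cementum bands at 2 per year is 16 / 2 = 8 years.
Predicted length = 0.29 mm/year × 8 years = 2.3 mm.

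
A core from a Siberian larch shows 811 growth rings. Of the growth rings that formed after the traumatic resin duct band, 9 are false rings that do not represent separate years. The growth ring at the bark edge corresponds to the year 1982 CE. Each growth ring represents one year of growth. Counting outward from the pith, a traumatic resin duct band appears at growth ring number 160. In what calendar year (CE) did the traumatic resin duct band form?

1340 CE

The traumatic resin duct band sits at growth ring 160 from the pith, so 811 − 160 = 651 growth rings formed after it.
651 − 9 false = 642 true growth rings after the traumatic resin duct band.
Counting back 642 years from 1982 CE places the traumatic resin duct band in 1982 − 642 = 1340 CE.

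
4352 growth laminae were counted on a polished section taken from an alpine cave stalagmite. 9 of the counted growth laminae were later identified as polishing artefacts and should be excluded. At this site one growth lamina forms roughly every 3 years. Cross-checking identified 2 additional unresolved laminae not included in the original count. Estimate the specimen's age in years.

13035 yr

After corrections the count is 4352 − 9 + 2 = 4345 growth laminae.
Multiplying by 3 years per growth lamina: 4345 × 3 = 13035 years.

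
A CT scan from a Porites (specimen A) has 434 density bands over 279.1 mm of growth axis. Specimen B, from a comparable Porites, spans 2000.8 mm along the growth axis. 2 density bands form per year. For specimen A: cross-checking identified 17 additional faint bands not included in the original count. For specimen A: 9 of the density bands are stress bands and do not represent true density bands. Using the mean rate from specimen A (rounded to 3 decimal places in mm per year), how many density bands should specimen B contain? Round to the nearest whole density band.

3168 density bands

Specimen A: correcting the raw count gives 434 − 9 + 17 = 442 true density bands.
Specimen A: 442 density bands at 2 per year is 442 / 2 = 221 years.
A: 279.1 mm over 221 years gives 279.1 / 221 ≈ 1.263 mm/year.
Specimen B: 2000.8 mm / 1.263 mm per year = 1584.16 years; at 2 density bands per year that is 1584.16 × 2 ≈ 3168 density bands.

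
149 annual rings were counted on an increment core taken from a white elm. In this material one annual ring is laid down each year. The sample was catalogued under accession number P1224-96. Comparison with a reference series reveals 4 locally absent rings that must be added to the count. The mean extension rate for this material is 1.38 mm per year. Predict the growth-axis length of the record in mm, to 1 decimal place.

True annual ring count = 149 + 4 = 153.
153 years at 1.38 mm/year gives 1.38 × 153 = 211.1 mm.

211.1 mm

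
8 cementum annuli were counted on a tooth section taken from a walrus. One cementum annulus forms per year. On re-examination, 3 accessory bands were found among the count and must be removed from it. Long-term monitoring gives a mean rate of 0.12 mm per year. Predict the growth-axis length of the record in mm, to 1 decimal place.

0.6 mm

After corrections the count is 8 − 3 = 5 cementum annuli.
5 years at 0.12 mm/year gives 0.12 × 5 = 0.6 mm.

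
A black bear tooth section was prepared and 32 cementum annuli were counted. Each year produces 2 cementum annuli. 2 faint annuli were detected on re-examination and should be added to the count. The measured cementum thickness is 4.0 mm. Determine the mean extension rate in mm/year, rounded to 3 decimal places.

After corrections the count is 32 + 2 = 34 cementum annuli.
Dividing by 2 cementum annuli per year: 34 / 2 = 17 years.
Mean rate = 4.0 mm / 17 years ≈ 0.235 mm/year.

0.235 mm/year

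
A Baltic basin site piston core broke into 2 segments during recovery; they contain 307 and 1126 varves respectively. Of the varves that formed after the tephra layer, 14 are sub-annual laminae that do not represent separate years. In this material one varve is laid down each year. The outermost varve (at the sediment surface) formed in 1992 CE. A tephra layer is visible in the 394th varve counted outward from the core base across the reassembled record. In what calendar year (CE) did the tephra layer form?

967 CE

Total varves = 307 + 1126 = 1433.
Between varve 394 and the sediment surface there are 1433 − 394 = 1039 varves.
Removing the 14 false varves leaves 1039 − 14 = 1025 true varves beyond the tephra layer.
The varve at the sediment surface is 1992 CE, so the tephra layer dates to 1992 − 1025 = 967 CE.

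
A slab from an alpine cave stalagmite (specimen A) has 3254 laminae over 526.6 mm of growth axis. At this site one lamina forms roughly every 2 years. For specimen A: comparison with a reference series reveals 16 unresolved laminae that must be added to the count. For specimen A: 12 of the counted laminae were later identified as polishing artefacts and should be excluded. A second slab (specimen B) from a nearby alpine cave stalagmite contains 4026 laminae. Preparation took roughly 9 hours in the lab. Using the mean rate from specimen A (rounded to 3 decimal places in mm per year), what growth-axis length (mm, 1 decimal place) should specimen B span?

Specimen A: correcting the raw count gives 3254 − 12 + 16 = 3258 true laminae.
Specimen A: at 2 years per lamina, 3258 × 2 = 6516 years.
A: Extension rate ≈ 526.6 / 6516 = 0.081 mm/yr.
Specimen B: 4026 laminae at 2 years each span 4026 × 2 = 8052 years. Length of B = 0.081 × 8052 = 652.2 mm.

652.2 mm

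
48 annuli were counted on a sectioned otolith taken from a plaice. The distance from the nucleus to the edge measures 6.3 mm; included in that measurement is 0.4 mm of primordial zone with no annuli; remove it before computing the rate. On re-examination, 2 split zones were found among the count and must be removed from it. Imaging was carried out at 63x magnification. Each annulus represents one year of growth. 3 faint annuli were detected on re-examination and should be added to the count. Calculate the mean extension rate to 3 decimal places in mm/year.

0.120 mm/year

Correcting the raw count gives 48 − 2 + 3 = 49 true annuli.
Removing the 0.4 mm offcut leaves 6.3 − 0.4 = 5.9 mm.
5.9 mm over 49 years gives 5.9 / 49 ≈ 0.120 mm/year.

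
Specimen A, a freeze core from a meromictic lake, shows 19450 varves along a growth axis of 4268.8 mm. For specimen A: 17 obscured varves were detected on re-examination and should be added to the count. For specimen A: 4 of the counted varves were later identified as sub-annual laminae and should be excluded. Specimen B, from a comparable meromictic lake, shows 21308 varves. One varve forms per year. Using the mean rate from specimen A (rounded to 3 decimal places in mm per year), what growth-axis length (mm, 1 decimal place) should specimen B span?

4666.5 mm

Specimen A: adjusted count: 19450 − 4 + 17 = 19463 varves.
A: Mean rate = 4268.8 mm / 19463 years ≈ 0.219 mm/yr.
For B, 0.219 mm/year × 21308 years = 4666.5 mm.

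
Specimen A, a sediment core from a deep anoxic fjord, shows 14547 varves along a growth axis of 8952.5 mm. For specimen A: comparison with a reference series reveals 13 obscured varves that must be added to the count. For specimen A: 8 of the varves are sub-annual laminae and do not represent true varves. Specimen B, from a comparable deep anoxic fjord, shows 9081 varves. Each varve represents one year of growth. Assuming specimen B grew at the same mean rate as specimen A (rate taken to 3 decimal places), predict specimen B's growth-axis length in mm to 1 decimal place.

Specimen A: true varve count = 14547 − 8 + 13 = 14552.
A: Extension rate ≈ 8952.5 / 14552 = 0.615 mm/yr.
B's length ≈ 0.615 × 9081 = 5584.8 mm.

5584.8 mm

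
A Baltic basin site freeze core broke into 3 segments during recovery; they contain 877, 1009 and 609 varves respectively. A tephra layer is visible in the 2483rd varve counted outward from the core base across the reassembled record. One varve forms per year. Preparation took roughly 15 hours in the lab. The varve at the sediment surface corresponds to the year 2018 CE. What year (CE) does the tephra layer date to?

Total varves = 877 + 1009 + 609 = 2495.
Between varve 2483 and the sediment surface there are 2495 − 2483 = 12 varves.
Counting back 12 years from 2018 CE places the tephra layer in 2018 − 12 = 2006 CE.

2006 CE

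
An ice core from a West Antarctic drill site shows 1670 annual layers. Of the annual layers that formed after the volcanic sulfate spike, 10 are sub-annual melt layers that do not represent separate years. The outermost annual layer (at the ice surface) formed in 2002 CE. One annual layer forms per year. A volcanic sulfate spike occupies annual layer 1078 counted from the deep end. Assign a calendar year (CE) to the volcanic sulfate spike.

1420 CE

1670 − 1078 = 592 annual layers lie beyond the volcanic sulfate spike toward the ice surface.
592 − 10 false = 582 true annual layers after the volcanic sulfate spike.
2002 − 582 = 1420 CE.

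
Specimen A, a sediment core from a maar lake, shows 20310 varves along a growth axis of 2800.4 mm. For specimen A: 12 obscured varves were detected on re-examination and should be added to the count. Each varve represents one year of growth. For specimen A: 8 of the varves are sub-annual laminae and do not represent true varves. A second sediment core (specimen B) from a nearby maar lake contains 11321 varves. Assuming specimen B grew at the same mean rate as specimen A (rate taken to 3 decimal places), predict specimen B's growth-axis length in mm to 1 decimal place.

1562.3 mm

Specimen A: after corrections the count is 20310 − 8 + 12 = 20314 varves.
A: 2800.4 mm over 20314 years gives 2800.4 / 20314 ≈ 0.138 mm per year.
For B, 0.138 mm/year × 11321 years = 1562.3 mm.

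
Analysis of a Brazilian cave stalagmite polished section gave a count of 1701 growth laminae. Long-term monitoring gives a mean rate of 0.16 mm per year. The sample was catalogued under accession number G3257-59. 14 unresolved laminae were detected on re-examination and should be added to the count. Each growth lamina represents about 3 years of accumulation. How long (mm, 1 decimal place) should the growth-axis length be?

After corrections the count is 1701 + 14 = 1715 growth laminae.
At 3 years per growth lamina, 1715 × 3 = 5145 years.
5145 years at 0.16 mm/year gives 0.16 × 5145 = 823.2 mm.

823.2 mm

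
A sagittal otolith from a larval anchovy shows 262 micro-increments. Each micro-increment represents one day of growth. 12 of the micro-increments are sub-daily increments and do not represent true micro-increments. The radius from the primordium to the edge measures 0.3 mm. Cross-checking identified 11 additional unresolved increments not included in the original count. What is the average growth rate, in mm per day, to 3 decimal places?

Correcting the raw count gives 262 − 12 + 11 = 261 true micro-increments.
Mean rate = 0.3 mm / 261 days ≈ 0.001 mm per day.

0.001 mm per day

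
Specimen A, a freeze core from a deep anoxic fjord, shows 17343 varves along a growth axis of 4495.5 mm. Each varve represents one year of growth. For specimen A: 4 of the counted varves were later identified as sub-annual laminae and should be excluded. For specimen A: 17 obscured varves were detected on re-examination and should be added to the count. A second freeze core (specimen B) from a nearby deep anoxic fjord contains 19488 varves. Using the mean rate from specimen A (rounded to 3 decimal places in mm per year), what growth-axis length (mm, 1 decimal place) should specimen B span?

5047.4 mm

Specimen A: true varve count = 17343 − 4 + 17 = 17356.
A: 4495.5 mm over 17356 years gives 4495.5 / 17356 ≈ 0.259 mm/year.
B's length ≈ 0.259 × 19488 = 5047.4 mm.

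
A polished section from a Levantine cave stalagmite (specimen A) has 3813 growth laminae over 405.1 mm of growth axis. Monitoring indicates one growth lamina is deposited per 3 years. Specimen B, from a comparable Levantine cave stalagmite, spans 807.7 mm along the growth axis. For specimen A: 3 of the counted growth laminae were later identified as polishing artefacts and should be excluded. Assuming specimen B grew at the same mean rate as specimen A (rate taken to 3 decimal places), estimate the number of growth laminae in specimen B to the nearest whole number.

Specimen A: correcting the raw count gives 3813 − 3 = 3810 true growth laminae.
Specimen A: 3810 growth laminae at 3 years each span 3810 × 3 = 11430 years.
A: 405.1 mm over 11430 years gives 405.1 / 11430 ≈ 0.035 mm/year.
Specimen B: 807.7 mm / 0.035 mm per year = 23077.14 years; at 3 years per growth lamina that is 23077.14 / 3 ≈ 7692 growth laminae.

7692 growth laminae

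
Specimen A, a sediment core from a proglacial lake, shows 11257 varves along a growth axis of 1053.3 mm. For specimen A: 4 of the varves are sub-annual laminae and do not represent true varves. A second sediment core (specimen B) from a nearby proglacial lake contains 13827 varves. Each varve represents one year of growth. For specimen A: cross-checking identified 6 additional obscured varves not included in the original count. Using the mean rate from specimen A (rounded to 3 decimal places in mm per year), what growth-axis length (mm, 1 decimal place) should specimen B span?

Specimen A: adjusted count: 11257 − 4 + 6 = 11259 varves.
A: Mean rate = 1053.3 mm / 11259 years ≈ 0.094 mm/year.
Length of B = 0.094 × 13827 = 1299.7 mm.

1299.7 mm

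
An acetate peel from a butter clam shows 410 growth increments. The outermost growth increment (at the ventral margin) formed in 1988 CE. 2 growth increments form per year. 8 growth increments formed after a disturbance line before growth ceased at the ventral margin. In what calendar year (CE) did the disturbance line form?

8 growth increments formed after the disturbance line.
8 growth increments at 2 per year is 8 / 2 = 4 years.
The growth increment at the ventral margin is 1988 CE, so the disturbance line dates to 1988 − 4 = 1984 CE.

1984 CE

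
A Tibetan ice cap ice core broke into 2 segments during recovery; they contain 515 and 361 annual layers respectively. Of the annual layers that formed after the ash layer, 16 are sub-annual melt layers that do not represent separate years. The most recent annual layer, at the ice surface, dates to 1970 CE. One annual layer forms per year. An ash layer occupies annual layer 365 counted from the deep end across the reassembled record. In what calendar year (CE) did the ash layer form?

Total annual layers = 515 + 361 = 876.
Between annual layer 365 and the ice surface there are 876 − 365 = 511 annual layers.
Removing the 16 false annual layers leaves 511 − 16 = 495 true annual layers beyond the ash layer.
1970 − 495 = 1475 CE.

1475 CE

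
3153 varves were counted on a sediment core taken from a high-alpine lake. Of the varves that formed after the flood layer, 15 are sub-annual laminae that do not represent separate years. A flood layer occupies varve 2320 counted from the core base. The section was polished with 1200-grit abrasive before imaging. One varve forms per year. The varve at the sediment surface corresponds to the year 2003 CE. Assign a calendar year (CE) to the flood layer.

3153 − 2320 = 833 varves lie beyond the flood layer toward the sediment surface.
833 − 15 false = 818 true varves after the flood layer.
Counting back 818 years from 2003 CE places the flood layer in 2003 − 818 = 1185 CE.

1185 CE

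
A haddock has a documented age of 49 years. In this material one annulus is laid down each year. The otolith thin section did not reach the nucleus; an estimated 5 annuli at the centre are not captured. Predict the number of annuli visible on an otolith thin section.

At one annulus per year, 49 years correspond to 49 annuli.
49 − 5 missed = 44 annuli expected in the prepared section.

44 annuli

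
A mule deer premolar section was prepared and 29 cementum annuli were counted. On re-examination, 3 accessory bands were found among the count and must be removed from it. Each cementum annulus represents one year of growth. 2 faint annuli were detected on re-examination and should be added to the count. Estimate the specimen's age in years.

28 yr

Correcting the raw count gives 29 − 3 + 2 = 28 true cementum annuli.
With a one-to-one cementum annulus periodicity this is 28 years.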